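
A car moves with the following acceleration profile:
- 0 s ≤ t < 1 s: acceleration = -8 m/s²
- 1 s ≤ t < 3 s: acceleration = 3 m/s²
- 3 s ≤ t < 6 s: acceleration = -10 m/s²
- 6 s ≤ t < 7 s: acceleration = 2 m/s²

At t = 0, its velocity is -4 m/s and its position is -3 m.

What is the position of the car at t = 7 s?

On each constant-a segment, Δv = aΔt and Δx = v₀Δt + ½aΔt²; chain segment to segment.
0–1 s: v starts -4 m/s; Δx = -4·1 + ½·-8·1² = -8 m; v ends -12 m/s.
1–3 s: v starts -12 m/s; Δx = -12·2 + ½·3·2² = -18 m; v ends -6 m/s.
3–6 s: v starts -6 m/s; Δx = -6·3 + ½·-10·3² = -63 m; v ends -36 m/s.
6–7 s: v starts -36 m/s; Δx = -36·1 + ½·2·1² = -35 m; v ends -34 m/s.
x(7) = -3 + Σ Δx = -127 m.

-127 m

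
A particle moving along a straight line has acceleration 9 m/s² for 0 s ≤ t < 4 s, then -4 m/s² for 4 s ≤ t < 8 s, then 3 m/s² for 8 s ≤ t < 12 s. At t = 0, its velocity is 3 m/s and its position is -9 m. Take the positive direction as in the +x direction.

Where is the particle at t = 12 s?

315 m

On each constant-a segment, Δv = aΔt and Δx = v₀Δt + ½aΔt²; chain segment to segment.
0–4 s: v starts 3 m/s; Δx = 3·4 + ½·9·4² = 84 m; v ends 39 m/s.
4–8 s: v starts 39 m/s; Δx = 39·4 + ½·-4·4² = 124 m; v ends 23 m/s.
8–12 s: v starts 23 m/s; Δx = 23·4 + ½·3·4² = 116 m; v ends 35 m/s.
x(12) = -9 + Σ Δx = 315 m.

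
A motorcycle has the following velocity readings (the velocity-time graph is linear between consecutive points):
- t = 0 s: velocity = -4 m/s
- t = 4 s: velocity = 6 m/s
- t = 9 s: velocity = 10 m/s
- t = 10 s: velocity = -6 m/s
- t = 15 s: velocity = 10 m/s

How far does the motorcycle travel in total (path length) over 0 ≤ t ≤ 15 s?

Total distance travelled is ∫|v| dt — sum the magnitudes of each area piece.
0–4 s: v = 0 at t = 1.6 s; triangle areas 3.2 + 7.2 = 10.4 m
4–9 s: |½(6 + 10)(5)| = 40 m
9–10 s: v = 0 at t = 9.625 s; triangle areas 3.125 + 1.125 = 4.25 m
10–15 s: v = 0 at t = 11.875 s; triangle areas 5.625 + 15.625 = 21.25 m
Total distance = 75.9 m

75.9 m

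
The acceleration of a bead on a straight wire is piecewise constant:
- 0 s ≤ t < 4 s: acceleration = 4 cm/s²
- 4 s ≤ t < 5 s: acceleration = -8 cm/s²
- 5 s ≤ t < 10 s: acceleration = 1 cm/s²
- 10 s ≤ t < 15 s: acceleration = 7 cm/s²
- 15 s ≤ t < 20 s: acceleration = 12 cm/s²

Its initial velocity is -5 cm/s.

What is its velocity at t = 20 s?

Δv equals the area under the a-t graph; then v = v₀ + Δv.
0–4 s: 4 × 4 = 16 cm/s
4–5 s: -8 × 1 = -8 cm/s
5–10 s: 1 × 5 = 5 cm/s
10–15 s: 7 × 5 = 35 cm/s
15–20 s: 12 × 5 = 60 cm/s
Δv = 108 cm/s, so v(20) = -5 + (108) = 103 cm/s.

103 cm/s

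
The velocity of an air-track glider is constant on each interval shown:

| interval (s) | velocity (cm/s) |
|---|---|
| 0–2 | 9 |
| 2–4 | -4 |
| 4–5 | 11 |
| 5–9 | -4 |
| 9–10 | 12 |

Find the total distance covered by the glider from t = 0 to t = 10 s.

Distance (not displacement) is the total path length: add the absolute areas under v-t.
0–2 s: |9| × 2 = 18 cm
2–4 s: |-4| × 2 = 8 cm
4–5 s: |11| × 1 = 11 cm
5–9 s: |-4| × 4 = 16 cm
9–10 s: |12| × 1 = 12 cm
Total distance = 65 cm

65 cm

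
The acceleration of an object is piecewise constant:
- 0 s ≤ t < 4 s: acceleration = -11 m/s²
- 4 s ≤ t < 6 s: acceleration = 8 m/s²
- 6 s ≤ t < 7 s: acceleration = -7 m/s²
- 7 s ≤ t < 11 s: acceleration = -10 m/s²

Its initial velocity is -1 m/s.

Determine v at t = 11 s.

-76 m/s

Δv equals the area under the a-t graph; then v = v₀ + Δv.
0–4 s: -11 × 4 = -44 m/s
4–6 s: 8 × 2 = 16 m/s
6–7 s: -7 × 1 = -7 m/s
7–11 s: -10 × 4 = -40 m/s
Δv = -75 m/s, so v(11) = -1 + (-75) = -76 m/s.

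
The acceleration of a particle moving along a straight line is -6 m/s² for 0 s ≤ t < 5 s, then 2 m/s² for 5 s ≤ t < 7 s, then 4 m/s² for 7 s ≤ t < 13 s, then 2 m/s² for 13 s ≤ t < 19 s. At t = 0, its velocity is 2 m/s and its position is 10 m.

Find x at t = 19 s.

On each constant-a segment, Δv = aΔt and Δx = v₀Δt + ½aΔt²; chain segment to segment.
0–5 s: v starts 2 m/s; Δx = 2·5 + ½·-6·5² = -65 m; v ends -28 m/s.
5–7 s: v starts -28 m/s; Δx = -28·2 + ½·2·2² = -52 m; v ends -24 m/s.
7–13 s: v starts -24 m/s; Δx = -24·6 + ½·4·6² = -72 m; v ends 0 m/s.
13–19 s: v starts 0 m/s; Δx = 0·6 + ½·2·6² = 36 m; v ends 12 m/s.
x(19) = 10 + Σ Δx = -143 m.

-143 m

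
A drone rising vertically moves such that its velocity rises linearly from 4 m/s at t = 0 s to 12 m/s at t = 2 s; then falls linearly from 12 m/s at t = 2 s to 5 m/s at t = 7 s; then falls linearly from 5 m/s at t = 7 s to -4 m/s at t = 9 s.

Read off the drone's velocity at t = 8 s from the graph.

0.5 m/s

On 7–9 s the graph is linear from 5 to -4 m/s: v(8) = 5 + (-4 − 5)·(8 − 7)/(9 − 7) = 0.5 m/s.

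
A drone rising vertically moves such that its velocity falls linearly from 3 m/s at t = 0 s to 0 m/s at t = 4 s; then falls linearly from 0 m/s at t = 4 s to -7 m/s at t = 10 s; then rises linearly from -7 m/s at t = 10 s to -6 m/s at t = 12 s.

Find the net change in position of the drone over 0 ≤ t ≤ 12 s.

Displacement is the signed area under the v-t curve.
0–4 s: ½(3 + 0)(4) = 6 m
4–10 s: ½(0 + -7)(6) = -21 m
10–12 s: ½(-7 + -6)(2) = -13 m
Net displacement = -28 m

-28 m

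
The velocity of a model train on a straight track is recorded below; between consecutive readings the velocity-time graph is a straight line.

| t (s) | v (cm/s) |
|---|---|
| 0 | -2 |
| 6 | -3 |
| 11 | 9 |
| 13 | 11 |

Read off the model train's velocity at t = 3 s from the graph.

-2.5 cm/s

On 0–6 s the graph is linear from -2 to -3 cm/s: v(3) = -2 + (-3 − -2)·(3 − 0)/(6 − 0) = -2.5 cm/s.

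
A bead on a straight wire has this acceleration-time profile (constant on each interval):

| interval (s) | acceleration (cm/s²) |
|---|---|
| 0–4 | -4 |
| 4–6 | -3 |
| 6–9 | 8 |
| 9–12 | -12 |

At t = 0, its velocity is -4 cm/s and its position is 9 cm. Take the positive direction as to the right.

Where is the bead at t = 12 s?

On each constant-a segment, Δv = aΔt and Δx = v₀Δt + ½aΔt²; chain segment to segment.
0–4 s: v starts -4 cm/s; Δx = -4·4 + ½·-4·4² = -48 cm; v ends -20 cm/s.
4–6 s: v starts -20 cm/s; Δx = -20·2 + ½·-3·2² = -46 cm; v ends -26 cm/s.
6–9 s: v starts -26 cm/s; Δx = -26·3 + ½·8·3² = -42 cm; v ends -2 cm/s.
9–12 s: v starts -2 cm/s; Δx = -2·3 + ½·-12·3² = -60 cm; v ends -38 cm/s.
x(12) = 9 + Σ Δx = -187 cm.

-187 cm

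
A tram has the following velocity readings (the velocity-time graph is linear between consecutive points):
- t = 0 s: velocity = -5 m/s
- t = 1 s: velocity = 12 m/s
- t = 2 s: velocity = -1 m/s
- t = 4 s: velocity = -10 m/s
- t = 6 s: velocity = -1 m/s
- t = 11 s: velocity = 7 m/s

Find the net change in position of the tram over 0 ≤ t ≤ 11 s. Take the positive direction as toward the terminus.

Displacement is the signed area under the v-t curve.
0–1 s: ½(-5 + 12)(1) = 3.5 m
1–2 s: ½(12 + -1)(1) = 5.5 m
2–4 s: ½(-1 + -10)(2) = -11 m
4–6 s: ½(-10 + -1)(2) = -11 m
6–11 s: ½(-1 + 7)(5) = 15 m
Net displacement = 2 m

2 m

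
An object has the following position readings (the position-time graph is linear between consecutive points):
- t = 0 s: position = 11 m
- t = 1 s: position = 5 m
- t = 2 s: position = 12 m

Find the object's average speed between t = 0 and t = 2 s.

Average speed = (total path length)/(elapsed time); on a piecewise-linear x-t graph the path length is Σ|Δx|.
0–1 s: |Δx| = |5 − 11| = 6 m
1–2 s: |Δx| = |12 − 5| = 7 m
Total path = 13 m; average speed = 13/2 = 6.5 m/s.

6.5 m/s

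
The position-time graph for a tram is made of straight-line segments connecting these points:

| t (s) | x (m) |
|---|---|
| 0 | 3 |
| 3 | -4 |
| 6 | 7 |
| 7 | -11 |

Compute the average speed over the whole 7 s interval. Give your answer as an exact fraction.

Average speed = (total path length)/(elapsed time); on a piecewise-linear x-t graph the path length is Σ|Δx|.
0–3 s: |Δx| = |-4 − 3| = 7 m
3–6 s: |Δx| = |7 − -4| = 11 m
6–7 s: |Δx| = |-11 − 7| = 18 m
Total path = 36 m; average speed = 36/7 = 36/7 m/s.

36/7 m/s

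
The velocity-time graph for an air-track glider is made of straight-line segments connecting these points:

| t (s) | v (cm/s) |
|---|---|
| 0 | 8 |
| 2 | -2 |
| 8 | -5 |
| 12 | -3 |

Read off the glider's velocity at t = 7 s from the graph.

-4.5 cm/s

On 2–8 s the graph is linear from -2 to -5 cm/s: v(7) = -2 + (-5 − -2)·(7 − 2)/(8 − 2) = -4.5 cm/s.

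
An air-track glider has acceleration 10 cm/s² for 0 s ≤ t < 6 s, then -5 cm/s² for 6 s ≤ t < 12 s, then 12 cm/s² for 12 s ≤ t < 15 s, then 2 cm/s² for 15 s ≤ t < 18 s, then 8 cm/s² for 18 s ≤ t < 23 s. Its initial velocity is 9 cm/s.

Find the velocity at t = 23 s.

Δv equals the area under the a-t graph; then v = v₀ + Δv.
0–6 s: 10 × 6 = 60 cm/s
6–12 s: -5 × 6 = -30 cm/s
12–15 s: 12 × 3 = 36 cm/s
15–18 s: 2 × 3 = 6 cm/s
18–23 s: 8 × 5 = 40 cm/s
Δv = 112 cm/s, so v(23) = 9 + (112) = 121 cm/s.

121 cm/s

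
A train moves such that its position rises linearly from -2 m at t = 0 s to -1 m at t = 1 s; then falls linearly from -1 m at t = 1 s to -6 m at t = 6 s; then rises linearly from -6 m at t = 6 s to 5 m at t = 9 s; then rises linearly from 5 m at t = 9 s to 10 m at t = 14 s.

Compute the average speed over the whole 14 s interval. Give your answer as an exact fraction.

11/7 m/s

Average speed = (total path length)/(elapsed time); on a piecewise-linear x-t graph the path length is Σ|Δx|.
0–1 s: |Δx| = |-1 − -2| = 1 m
1–6 s: |Δx| = |-6 − -1| = 5 m
6–9 s: |Δx| = |5 − -6| = 11 m
9–14 s: |Δx| = |10 − 5| = 5 m
Total path = 22 m; average speed = 22/14 = 11/7 m/s.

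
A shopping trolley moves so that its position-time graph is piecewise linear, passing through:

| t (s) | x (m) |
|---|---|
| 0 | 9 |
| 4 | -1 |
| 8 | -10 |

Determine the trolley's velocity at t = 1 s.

Velocity is the slope of the x-t graph on 0–4 s: (-1 − 9)/(4 − 0) = -2.5 m/s.

-2.5 m/s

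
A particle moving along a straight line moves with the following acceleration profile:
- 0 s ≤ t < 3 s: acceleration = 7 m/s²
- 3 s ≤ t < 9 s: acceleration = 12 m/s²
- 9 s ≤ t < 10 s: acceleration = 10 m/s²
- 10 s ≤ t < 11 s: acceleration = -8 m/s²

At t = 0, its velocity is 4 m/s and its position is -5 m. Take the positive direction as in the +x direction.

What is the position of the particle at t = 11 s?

609.5 m

On each constant-a segment, Δv = aΔt and Δx = v₀Δt + ½aΔt²; chain segment to segment.
0–3 s: v starts 4 m/s; Δx = 4·3 + ½·7·3² = 43.5 m; v ends 25 m/s.
3–9 s: v starts 25 m/s; Δx = 25·6 + ½·12·6² = 366 m; v ends 97 m/s.
9–10 s: v starts 97 m/s; Δx = 97·1 + ½·10·1² = 102 m; v ends 107 m/s.
10–11 s: v starts 107 m/s; Δx = 107·1 + ½·-8·1² = 103 m; v ends 99 m/s.
x(11) = -5 + Σ Δx = 609.5 m.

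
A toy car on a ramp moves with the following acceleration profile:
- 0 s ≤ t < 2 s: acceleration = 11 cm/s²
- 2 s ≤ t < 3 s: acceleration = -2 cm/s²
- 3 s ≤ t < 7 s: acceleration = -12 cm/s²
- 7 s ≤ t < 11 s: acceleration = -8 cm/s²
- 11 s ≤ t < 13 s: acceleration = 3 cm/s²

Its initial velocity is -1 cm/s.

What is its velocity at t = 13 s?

-55 cm/s

Δv equals the area under the a-t graph; then v = v₀ + Δv.
0–2 s: 11 × 2 = 22 cm/s
2–3 s: -2 × 1 = -2 cm/s
3–7 s: -12 × 4 = -48 cm/s
7–11 s: -8 × 4 = -32 cm/s
11–13 s: 3 × 2 = 6 cm/s
Δv = -54 cm/s, so v(13) = -1 + (-54) = -55 cm/s.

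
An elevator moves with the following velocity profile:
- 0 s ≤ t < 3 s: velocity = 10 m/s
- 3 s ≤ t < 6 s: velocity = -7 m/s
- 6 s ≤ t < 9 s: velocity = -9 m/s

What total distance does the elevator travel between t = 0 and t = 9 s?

Total distance travelled is ∫|v| dt — sum the magnitudes of each area piece.
0–3 s: |10| × 3 = 30 m
3–6 s: |-7| × 3 = 21 m
6–9 s: |-9| × 3 = 27 m
Total distance = 78 m

78 m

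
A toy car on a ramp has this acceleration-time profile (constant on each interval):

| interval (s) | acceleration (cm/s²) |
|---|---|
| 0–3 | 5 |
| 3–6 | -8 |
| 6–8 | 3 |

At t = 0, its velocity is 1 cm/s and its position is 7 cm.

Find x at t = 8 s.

On each constant-a segment, Δv = aΔt and Δx = v₀Δt + ½aΔt²; chain segment to segment.
0–3 s: v starts 1 cm/s; Δx = 1·3 + ½·5·3² = 25.5 cm; v ends 16 cm/s.
3–6 s: v starts 16 cm/s; Δx = 16·3 + ½·-8·3² = 12 cm; v ends -8 cm/s.
6–8 s: v starts -8 cm/s; Δx = -8·2 + ½·3·2² = -10 cm; v ends -2 cm/s.
x(8) = 7 + Σ Δx = 34.5 cm.

34.5 cm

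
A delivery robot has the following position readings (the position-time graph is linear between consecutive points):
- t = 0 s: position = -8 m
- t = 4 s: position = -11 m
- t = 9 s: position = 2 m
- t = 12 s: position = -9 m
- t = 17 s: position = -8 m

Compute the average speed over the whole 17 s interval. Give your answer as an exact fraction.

Average speed = (total path length)/(elapsed time); on a piecewise-linear x-t graph the path length is Σ|Δx|.
0–4 s: |Δx| = |-11 − -8| = 3 m
4–9 s: |Δx| = |2 − -11| = 13 m
9–12 s: |Δx| = |-9 − 2| = 11 m
12–17 s: |Δx| = |-8 − -9| = 1 m
Total path = 28 m; average speed = 28/17 = 28/17 m/s.

28/17 m/s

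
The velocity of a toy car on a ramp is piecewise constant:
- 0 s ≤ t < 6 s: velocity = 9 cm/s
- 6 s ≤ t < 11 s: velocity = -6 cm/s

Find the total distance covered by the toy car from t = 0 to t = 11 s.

Distance (not displacement) is the total path length: add the absolute areas under v-t.
0–6 s: |9| × 6 = 54 cm
6–11 s: |-6| × 5 = 30 cm
Total distance = 84 cm

84 cm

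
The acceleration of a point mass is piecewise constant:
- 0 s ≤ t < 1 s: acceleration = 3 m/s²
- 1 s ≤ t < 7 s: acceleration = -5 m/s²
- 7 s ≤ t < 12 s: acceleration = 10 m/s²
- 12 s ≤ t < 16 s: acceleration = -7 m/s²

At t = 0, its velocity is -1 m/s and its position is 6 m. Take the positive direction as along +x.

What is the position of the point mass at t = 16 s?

On each constant-a segment, Δv = aΔt and Δx = v₀Δt + ½aΔt²; chain segment to segment.
0–1 s: v starts -1 m/s; Δx = -1·1 + ½·3·1² = 0.5 m; v ends 2 m/s.
1–7 s: v starts 2 m/s; Δx = 2·6 + ½·-5·6² = -78 m; v ends -28 m/s.
7–12 s: v starts -28 m/s; Δx = -28·5 + ½·10·5² = -15 m; v ends 22 m/s.
12–16 s: v starts 22 m/s; Δx = 22·4 + ½·-7·4² = 32 m; v ends -6 m/s.
x(16) = 6 + Σ Δx = -54.5 m.

-54.5 m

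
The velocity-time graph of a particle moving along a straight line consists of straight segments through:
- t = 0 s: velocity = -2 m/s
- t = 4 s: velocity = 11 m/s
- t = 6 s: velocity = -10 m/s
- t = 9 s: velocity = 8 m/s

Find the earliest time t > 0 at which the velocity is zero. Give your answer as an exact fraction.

t = 8/13 s

v changes sign on 0–4 s (from -2 to 11); the graph is linear there, so v = 0 at t = 0 + (2)·(4 − 0)/(11 − -2) = 8/13 s.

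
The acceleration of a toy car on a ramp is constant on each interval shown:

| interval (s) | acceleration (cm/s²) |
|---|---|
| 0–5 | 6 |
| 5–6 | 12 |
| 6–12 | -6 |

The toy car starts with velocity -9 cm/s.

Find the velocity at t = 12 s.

-3 cm/s

Δv equals the area under the a-t graph; then v = v₀ + Δv.
0–5 s: 6 × 5 = 30 cm/s
5–6 s: 12 × 1 = 12 cm/s
6–12 s: -6 × 6 = -36 cm/s
Δv = 6 cm/s, so v(12) = -9 + (6) = -3 cm/s.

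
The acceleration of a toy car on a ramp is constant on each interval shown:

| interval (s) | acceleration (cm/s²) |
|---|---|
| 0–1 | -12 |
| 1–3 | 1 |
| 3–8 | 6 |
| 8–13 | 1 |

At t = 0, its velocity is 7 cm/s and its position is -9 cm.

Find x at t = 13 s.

On each constant-a segment, Δv = aΔt and Δx = v₀Δt + ½aΔt²; chain segment to segment.
0–1 s: v starts 7 cm/s; Δx = 7·1 + ½·-12·1² = 1 cm; v ends -5 cm/s.
1–3 s: v starts -5 cm/s; Δx = -5·2 + ½·1·2² = -8 cm; v ends -3 cm/s.
3–8 s: v starts -3 cm/s; Δx = -3·5 + ½·6·5² = 60 cm; v ends 27 cm/s.
8–13 s: v starts 27 cm/s; Δx = 27·5 + ½·1·5² = 147.5 cm; v ends 32 cm/s.
x(13) = -9 + Σ Δx = 191.5 cm.

191.5 cm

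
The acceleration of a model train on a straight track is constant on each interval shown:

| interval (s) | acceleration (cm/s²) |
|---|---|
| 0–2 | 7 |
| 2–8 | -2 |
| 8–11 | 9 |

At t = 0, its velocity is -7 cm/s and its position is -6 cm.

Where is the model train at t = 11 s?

25.5 cm

On each constant-a segment, Δv = aΔt and Δx = v₀Δt + ½aΔt²; chain segment to segment.
0–2 s: v starts -7 cm/s; Δx = -7·2 + ½·7·2² = 0 cm; v ends 7 cm/s.
2–8 s: v starts 7 cm/s; Δx = 7·6 + ½·-2·6² = 6 cm; v ends -5 cm/s.
8–11 s: v starts -5 cm/s; Δx = -5·3 + ½·9·3² = 25.5 cm; v ends 22 cm/s.
x(11) = -6 + Σ Δx = 25.5 cm.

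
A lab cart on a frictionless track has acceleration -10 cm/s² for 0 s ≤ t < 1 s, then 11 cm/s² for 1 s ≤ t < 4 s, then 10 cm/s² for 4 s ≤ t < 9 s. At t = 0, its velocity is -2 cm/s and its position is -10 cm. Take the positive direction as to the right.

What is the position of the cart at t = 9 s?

226.5 cm

On each constant-a segment, Δv = aΔt and Δx = v₀Δt + ½aΔt²; chain segment to segment.
0–1 s: v starts -2 cm/s; Δx = -2·1 + ½·-10·1² = -7 cm; v ends -12 cm/s.
1–4 s: v starts -12 cm/s; Δx = -12·3 + ½·11·3² = 13.5 cm; v ends 21 cm/s.
4–9 s: v starts 21 cm/s; Δx = 21·5 + ½·10·5² = 230 cm; v ends 71 cm/s.
x(9) = -10 + Σ Δx = 226.5 cm.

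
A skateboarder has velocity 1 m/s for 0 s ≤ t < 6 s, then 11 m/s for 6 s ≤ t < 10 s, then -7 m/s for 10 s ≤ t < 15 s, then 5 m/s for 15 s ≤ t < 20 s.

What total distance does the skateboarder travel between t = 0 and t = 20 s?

Total distance travelled is ∫|v| dt — sum the magnitudes of each area piece.
0–6 s: |1| × 6 = 6 m
6–10 s: |11| × 4 = 44 m
10–15 s: |-7| × 5 = 35 m
15–20 s: |5| × 5 = 25 m
Total distance = 110 m

110 m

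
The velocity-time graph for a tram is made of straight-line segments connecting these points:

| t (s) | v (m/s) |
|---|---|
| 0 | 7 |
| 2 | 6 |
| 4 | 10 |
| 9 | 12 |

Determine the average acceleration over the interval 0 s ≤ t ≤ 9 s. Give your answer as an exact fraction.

5/9 m/s²

Average acceleration = Δv/Δt = (12 − 7)/(9 − 0) = 5/9 m/s².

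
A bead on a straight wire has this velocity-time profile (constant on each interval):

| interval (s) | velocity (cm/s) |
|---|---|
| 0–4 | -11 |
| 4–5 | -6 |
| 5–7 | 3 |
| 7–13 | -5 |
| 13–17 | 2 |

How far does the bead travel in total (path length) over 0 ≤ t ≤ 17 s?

94 cm

Total distance travelled is ∫|v| dt — sum the magnitudes of each area piece.
0–4 s: |-11| × 4 = 44 cm
4–5 s: |-6| × 1 = 6 cm
5–7 s: |3| × 2 = 6 cm
7–13 s: |-5| × 6 = 30 cm
13–17 s: |2| × 4 = 8 cm
Total distance = 94 cm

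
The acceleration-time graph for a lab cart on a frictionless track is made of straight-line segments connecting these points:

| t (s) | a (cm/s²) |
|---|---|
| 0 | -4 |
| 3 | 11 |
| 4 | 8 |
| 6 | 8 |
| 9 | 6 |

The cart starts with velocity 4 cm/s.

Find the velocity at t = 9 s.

61 cm/s

Δv equals the area under the a-t graph; then v = v₀ + Δv.
0–3 s: ½(-4 + 11)(3) = 10.5 cm/s
3–4 s: ½(11 + 8)(1) = 9.5 cm/s
4–6 s: 8 × 2 = 16 cm/s
6–9 s: ½(8 + 6)(3) = 21 cm/s
Δv = 57 cm/s, so v(9) = 4 + (57) = 61 cm/s.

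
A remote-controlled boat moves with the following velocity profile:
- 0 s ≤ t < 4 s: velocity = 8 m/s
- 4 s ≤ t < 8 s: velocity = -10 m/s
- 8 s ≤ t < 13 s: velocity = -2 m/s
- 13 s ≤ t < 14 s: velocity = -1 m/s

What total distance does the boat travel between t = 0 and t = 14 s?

83 m

Total distance travelled is ∫|v| dt — sum the magnitudes of each area piece.
0–4 s: |8| × 4 = 32 m
4–8 s: |-10| × 4 = 40 m
8–13 s: |-2| × 5 = 10 m
13–14 s: |-1| × 1 = 1 m
Total distance = 83 m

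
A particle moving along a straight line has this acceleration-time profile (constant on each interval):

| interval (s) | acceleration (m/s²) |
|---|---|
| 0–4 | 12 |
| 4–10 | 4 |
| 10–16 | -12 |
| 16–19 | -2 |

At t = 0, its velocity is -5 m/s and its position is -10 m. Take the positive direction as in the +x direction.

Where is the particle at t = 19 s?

On each constant-a segment, Δv = aΔt and Δx = v₀Δt + ½aΔt²; chain segment to segment.
0–4 s: v starts -5 m/s; Δx = -5·4 + ½·12·4² = 76 m; v ends 43 m/s.
4–10 s: v starts 43 m/s; Δx = 43·6 + ½·4·6² = 330 m; v ends 67 m/s.
10–16 s: v starts 67 m/s; Δx = 67·6 + ½·-12·6² = 186 m; v ends -5 m/s.
16–19 s: v starts -5 m/s; Δx = -5·3 + ½·-2·3² = -24 m; v ends -11 m/s.
x(19) = -10 + Σ Δx = 558 m.

558 m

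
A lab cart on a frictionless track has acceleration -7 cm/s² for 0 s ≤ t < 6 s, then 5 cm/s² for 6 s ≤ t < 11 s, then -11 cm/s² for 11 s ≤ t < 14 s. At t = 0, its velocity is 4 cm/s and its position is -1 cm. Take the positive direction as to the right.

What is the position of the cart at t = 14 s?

-319 cm

On each constant-a segment, Δv = aΔt and Δx = v₀Δt + ½aΔt²; chain segment to segment.
0–6 s: v starts 4 cm/s; Δx = 4·6 + ½·-7·6² = -102 cm; v ends -38 cm/s.
6–11 s: v starts -38 cm/s; Δx = -38·5 + ½·5·5² = -127.5 cm; v ends -13 cm/s.
11–14 s: v starts -13 cm/s; Δx = -13·3 + ½·-11·3² = -88.5 cm; v ends -46 cm/s.
x(14) = -1 + Σ Δx = -319 cm.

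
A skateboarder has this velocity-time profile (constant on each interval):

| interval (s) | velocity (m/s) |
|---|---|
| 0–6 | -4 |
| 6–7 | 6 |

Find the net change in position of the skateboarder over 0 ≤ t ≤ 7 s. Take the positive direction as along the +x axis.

-18 m

Displacement is the signed area under the v-t curve.
0–6 s: -4 × 6 = -24 m
6–7 s: 6 × 1 = 6 m
Net displacement = -18 m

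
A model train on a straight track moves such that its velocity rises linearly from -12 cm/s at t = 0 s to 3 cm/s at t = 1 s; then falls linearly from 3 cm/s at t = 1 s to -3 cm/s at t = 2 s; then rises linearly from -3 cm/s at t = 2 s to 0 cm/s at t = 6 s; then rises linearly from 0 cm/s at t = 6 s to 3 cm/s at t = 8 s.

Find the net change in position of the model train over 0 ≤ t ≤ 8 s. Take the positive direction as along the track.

Displacement is the signed area under the v-t curve.
0–1 s: ½(-12 + 3)(1) = -4.5 cm
1–2 s: ½(3 + -3)(1) = 0 cm
2–6 s: ½(-3 + 0)(4) = -6 cm
6–8 s: ½(0 + 3)(2) = 3 cm
Net displacement = -7.5 cm

-7.5 cm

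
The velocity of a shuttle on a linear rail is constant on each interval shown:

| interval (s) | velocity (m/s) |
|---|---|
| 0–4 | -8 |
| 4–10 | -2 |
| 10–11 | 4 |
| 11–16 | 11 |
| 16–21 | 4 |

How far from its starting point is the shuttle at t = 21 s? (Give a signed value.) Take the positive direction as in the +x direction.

Net displacement equals the area under the velocity-time graph (areas below the axis count negative).
0–4 s: -8 × 4 = -32 m
4–10 s: -2 × 6 = -12 m
10–11 s: 4 × 1 = 4 m
11–16 s: 11 × 5 = 55 m
16–21 s: 4 × 5 = 20 m
Net displacement = 35 m

35 m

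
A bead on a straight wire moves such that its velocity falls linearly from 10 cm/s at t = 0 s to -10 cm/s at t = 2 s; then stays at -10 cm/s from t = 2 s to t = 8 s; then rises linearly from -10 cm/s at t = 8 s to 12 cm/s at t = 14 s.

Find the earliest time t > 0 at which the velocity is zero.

t = 1 s

v changes sign on 0–2 s (from 10 to -10); the graph is linear there, so v = 0 at t = 0 + (-10)·(2 − 0)/(-10 − 10) = 1 s.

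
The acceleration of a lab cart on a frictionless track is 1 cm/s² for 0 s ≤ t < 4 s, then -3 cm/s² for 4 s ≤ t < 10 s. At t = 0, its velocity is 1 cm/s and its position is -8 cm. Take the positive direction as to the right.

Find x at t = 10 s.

On each constant-a segment, Δv = aΔt and Δx = v₀Δt + ½aΔt²; chain segment to segment.
0–4 s: v starts 1 cm/s; Δx = 1·4 + ½·1·4² = 12 cm; v ends 5 cm/s.
4–10 s: v starts 5 cm/s; Δx = 5·6 + ½·-3·6² = -24 cm; v ends -13 cm/s.
x(10) = -8 + Σ Δx = -20 cm.

-20 cm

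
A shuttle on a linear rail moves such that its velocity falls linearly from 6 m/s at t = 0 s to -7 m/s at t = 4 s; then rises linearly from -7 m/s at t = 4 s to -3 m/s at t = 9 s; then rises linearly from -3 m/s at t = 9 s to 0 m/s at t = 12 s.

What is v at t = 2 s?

On 0–4 s the graph is linear from 6 to -7 m/s: v(2) = 6 + (-7 − 6)·(2 − 0)/(4 − 0) = -0.5 m/s.

-0.5 m/s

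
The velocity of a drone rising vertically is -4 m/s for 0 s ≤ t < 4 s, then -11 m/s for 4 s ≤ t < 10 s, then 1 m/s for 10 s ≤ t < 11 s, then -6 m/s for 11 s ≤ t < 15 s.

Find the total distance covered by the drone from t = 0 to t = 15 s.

107 m

Total distance travelled is ∫|v| dt — sum the magnitudes of each area piece.
0–4 s: |-4| × 4 = 16 m
4–10 s: |-11| × 6 = 66 m
10–11 s: |1| × 1 = 1 m
11–15 s: |-6| × 4 = 24 m
Total distance = 107 m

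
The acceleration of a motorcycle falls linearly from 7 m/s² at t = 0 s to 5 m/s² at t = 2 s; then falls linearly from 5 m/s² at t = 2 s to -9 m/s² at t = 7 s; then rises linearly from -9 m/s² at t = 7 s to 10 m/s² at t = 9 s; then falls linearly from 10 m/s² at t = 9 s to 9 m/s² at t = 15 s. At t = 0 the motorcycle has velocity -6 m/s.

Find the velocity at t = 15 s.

Δv equals the area under the a-t graph; then v = v₀ + Δv.
0–2 s: ½(7 + 5)(2) = 12 m/s
2–7 s: ½(5 + -9)(5) = -10 m/s
7–9 s: ½(-9 + 10)(2) = 1 m/s
9–15 s: ½(10 + 9)(6) = 57 m/s
Δv = 60 m/s, so v(15) = -6 + (60) = 54 m/s.

54 m/s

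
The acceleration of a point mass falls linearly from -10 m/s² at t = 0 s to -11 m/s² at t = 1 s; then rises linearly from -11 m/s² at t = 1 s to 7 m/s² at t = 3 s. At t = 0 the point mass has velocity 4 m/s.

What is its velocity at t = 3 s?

Δv equals the area under the a-t graph; then v = v₀ + Δv.
0–1 s: ½(-10 + -11)(1) = -10.5 m/s
1–3 s: ½(-11 + 7)(2) = -4 m/s
Δv = -14.5 m/s, so v(3) = 4 + (-14.5) = -10.5 m/s.

-10.5 m/s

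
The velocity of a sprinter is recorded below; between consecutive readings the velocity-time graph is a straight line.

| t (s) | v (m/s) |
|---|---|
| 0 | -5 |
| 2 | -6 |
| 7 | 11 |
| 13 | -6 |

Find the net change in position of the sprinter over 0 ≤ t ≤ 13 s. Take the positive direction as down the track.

Displacement is the signed area under the v-t curve.
0–2 s: ½(-5 + -6)(2) = -11 m
2–7 s: ½(-6 + 11)(5) = 12.5 m
7–13 s: ½(11 + -6)(6) = 15 m
Net displacement = 16.5 m

16.5 m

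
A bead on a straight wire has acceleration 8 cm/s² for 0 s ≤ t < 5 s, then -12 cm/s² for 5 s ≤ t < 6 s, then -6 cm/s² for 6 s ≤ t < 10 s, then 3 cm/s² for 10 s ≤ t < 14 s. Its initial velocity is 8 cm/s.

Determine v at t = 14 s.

24 cm/s

Δv equals the area under the a-t graph; then v = v₀ + Δv.
0–5 s: 8 × 5 = 40 cm/s
5–6 s: -12 × 1 = -12 cm/s
6–10 s: -6 × 4 = -24 cm/s
10–14 s: 3 × 4 = 12 cm/s
Δv = 16 cm/s, so v(14) = 8 + (16) = 24 cm/s.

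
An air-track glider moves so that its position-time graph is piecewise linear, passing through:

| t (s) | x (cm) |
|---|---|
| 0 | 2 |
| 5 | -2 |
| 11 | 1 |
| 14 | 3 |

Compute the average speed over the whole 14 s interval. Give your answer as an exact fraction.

Average speed = (total path length)/(elapsed time); on a piecewise-linear x-t graph the path length is Σ|Δx|.
0–5 s: |Δx| = |-2 − 2| = 4 cm
5–11 s: |Δx| = |1 − -2| = 3 cm
11–14 s: |Δx| = |3 − 1| = 2 cm
Total path = 9 cm; average speed = 9/14 = 9/14 cm/s.

9/14 cm/s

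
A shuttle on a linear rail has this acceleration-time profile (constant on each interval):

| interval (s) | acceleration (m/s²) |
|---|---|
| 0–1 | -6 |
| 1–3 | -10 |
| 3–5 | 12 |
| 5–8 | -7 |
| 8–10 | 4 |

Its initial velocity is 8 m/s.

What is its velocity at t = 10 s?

-7 m/s

Δv equals the area under the a-t graph; then v = v₀ + Δv.
0–1 s: -6 × 1 = -6 m/s
1–3 s: -10 × 2 = -20 m/s
3–5 s: 12 × 2 = 24 m/s
5–8 s: -7 × 3 = -21 m/s
8–10 s: 4 × 2 = 8 m/s
Δv = -15 m/s, so v(10) = 8 + (-15) = -7 m/s.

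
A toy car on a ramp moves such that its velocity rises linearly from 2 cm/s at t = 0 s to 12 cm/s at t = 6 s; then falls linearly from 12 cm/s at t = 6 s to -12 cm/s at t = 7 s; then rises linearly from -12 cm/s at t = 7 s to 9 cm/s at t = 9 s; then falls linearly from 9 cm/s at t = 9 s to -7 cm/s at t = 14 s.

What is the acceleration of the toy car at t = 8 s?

10.5 cm/s²

Acceleration is the slope of the v-t graph on 7–9 s: (9 − -12)/(9 − 7) = 10.5 cm/s².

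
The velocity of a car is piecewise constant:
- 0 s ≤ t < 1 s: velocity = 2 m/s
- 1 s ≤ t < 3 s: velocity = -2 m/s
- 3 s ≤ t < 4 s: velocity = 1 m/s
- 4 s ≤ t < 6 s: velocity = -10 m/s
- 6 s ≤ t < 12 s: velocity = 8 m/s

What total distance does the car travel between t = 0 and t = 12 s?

Total distance travelled is ∫|v| dt — sum the magnitudes of each area piece.
0–1 s: |2| × 1 = 2 m
1–3 s: |-2| × 2 = 4 m
3–4 s: |1| × 1 = 1 m
4–6 s: |-10| × 2 = 20 m
6–12 s: |8| × 6 = 48 m
Total distance = 75 m

75 m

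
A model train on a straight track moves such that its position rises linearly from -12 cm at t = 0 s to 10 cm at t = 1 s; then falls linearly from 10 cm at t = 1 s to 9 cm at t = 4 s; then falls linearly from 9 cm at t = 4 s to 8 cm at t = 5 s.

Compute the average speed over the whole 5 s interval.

4.8 cm/s

Average speed = (total path length)/(elapsed time); on a piecewise-linear x-t graph the path length is Σ|Δx|.
0–1 s: |Δx| = |10 − -12| = 22 cm
1–4 s: |Δx| = |9 − 10| = 1 cm
4–5 s: |Δx| = |8 − 9| = 1 cm
Total path = 24 cm; average speed = 24/5 = 4.8 cm/s.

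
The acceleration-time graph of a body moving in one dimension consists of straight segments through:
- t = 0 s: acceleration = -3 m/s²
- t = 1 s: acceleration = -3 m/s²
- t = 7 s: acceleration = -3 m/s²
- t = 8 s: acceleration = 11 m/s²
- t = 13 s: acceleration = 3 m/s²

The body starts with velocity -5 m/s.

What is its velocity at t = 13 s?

Δv equals the area under the a-t graph; then v = v₀ + Δv.
0–1 s: -3 × 1 = -3 m/s
1–7 s: -3 × 6 = -18 m/s
7–8 s: ½(-3 + 11)(1) = 4 m/s
8–13 s: ½(11 + 3)(5) = 35 m/s
Δv = 18 m/s, so v(13) = -5 + (18) = 13 m/s.

13 m/s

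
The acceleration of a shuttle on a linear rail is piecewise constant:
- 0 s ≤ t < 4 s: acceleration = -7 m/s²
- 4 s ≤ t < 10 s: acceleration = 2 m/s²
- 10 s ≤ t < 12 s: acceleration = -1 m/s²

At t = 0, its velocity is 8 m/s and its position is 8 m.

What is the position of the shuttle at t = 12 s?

On each constant-a segment, Δv = aΔt and Δx = v₀Δt + ½aΔt²; chain segment to segment.
0–4 s: v starts 8 m/s; Δx = 8·4 + ½·-7·4² = -24 m; v ends -20 m/s.
4–10 s: v starts -20 m/s; Δx = -20·6 + ½·2·6² = -84 m; v ends -8 m/s.
10–12 s: v starts -8 m/s; Δx = -8·2 + ½·-1·2² = -18 m; v ends -10 m/s.
x(12) = 8 + Σ Δx = -118 m.

-118 m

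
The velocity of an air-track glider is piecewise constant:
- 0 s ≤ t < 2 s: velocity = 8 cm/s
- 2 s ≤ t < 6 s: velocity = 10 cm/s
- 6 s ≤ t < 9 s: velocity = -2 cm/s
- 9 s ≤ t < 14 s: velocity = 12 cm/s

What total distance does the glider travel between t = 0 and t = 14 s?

122 cm

Total distance travelled is ∫|v| dt — sum the magnitudes of each area piece.
0–2 s: |8| × 2 = 16 cm
2–6 s: |10| × 4 = 40 cm
6–9 s: |-2| × 3 = 6 cm
9–14 s: |12| × 5 = 60 cm
Total distance = 122 cm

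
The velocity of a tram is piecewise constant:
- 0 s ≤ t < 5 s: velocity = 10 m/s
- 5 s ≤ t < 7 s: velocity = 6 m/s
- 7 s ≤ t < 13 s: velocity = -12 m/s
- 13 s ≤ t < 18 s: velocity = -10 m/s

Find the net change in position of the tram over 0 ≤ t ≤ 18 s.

-60 m

Displacement is the signed area under the v-t curve.
0–5 s: 10 × 5 = 50 m
5–7 s: 6 × 2 = 12 m
7–13 s: -12 × 6 = -72 m
13–18 s: -10 × 5 = -50 m
Net displacement = -60 m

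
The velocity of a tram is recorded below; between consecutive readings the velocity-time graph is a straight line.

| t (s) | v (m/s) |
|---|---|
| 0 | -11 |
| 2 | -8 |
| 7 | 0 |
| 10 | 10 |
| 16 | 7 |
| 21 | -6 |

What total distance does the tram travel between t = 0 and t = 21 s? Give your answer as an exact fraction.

3155/26 m

Total distance travelled is ∫|v| dt — sum the magnitudes of each area piece.
0–2 s: |½(-11 + -8)(2)| = 19 m
2–7 s: |½(-8 + 0)(5)| = 20 m
7–10 s: |½(0 + 10)(3)| = 15 m
10–16 s: |½(10 + 7)(6)| = 51 m
16–21 s: v = 0 at t = 243/13 s; triangle areas 245/26 + 90/13 = 425/26 m
Total distance = 3155/26 m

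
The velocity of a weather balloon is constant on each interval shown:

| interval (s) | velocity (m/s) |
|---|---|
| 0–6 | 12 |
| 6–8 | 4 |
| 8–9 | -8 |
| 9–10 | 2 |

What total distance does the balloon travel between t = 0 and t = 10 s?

90 m

Distance (not displacement) is the total path length: add the absolute areas under v-t.
0–6 s: |12| × 6 = 72 m
6–8 s: |4| × 2 = 8 m
8–9 s: |-8| × 1 = 8 m
9–10 s: |2| × 1 = 2 m
Total distance = 90 m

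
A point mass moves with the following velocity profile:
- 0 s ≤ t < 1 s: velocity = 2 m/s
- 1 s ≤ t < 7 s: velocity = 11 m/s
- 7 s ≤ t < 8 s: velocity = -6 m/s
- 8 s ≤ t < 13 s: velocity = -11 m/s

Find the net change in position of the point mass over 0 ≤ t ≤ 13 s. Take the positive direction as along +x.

7 m

Net displacement equals the area under the velocity-time graph (areas below the axis count negative).
0–1 s: 2 × 1 = 2 m
1–7 s: 11 × 6 = 66 m
7–8 s: -6 × 1 = -6 m
8–13 s: -11 × 5 = -55 m
Net displacement = 7 m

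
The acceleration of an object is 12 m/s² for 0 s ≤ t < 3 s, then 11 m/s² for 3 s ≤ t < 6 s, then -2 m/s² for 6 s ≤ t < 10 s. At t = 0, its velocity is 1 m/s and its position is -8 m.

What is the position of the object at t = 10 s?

On each constant-a segment, Δv = aΔt and Δx = v₀Δt + ½aΔt²; chain segment to segment.
0–3 s: v starts 1 m/s; Δx = 1·3 + ½·12·3² = 57 m; v ends 37 m/s.
3–6 s: v starts 37 m/s; Δx = 37·3 + ½·11·3² = 160.5 m; v ends 70 m/s.
6–10 s: v starts 70 m/s; Δx = 70·4 + ½·-2·4² = 264 m; v ends 62 m/s.
x(10) = -8 + Σ Δx = 473.5 m.

473.5 m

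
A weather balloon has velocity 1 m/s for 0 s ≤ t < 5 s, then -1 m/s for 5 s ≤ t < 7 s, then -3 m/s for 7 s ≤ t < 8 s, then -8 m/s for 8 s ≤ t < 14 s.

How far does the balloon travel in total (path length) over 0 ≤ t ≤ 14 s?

58 m

Distance (not displacement) is the total path length: add the absolute areas under v-t.
0–5 s: |1| × 5 = 5 m
5–7 s: |-1| × 2 = 2 m
7–8 s: |-3| × 1 = 3 m
8–14 s: |-8| × 6 = 48 m
Total distance = 58 m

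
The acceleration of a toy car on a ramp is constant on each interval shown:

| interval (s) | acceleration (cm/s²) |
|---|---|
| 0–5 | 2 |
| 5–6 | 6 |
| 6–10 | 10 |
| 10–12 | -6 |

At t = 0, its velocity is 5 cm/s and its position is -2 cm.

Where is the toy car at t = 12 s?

On each constant-a segment, Δv = aΔt and Δx = v₀Δt + ½aΔt²; chain segment to segment.
0–5 s: v starts 5 cm/s; Δx = 5·5 + ½·2·5² = 50 cm; v ends 15 cm/s.
5–6 s: v starts 15 cm/s; Δx = 15·1 + ½·6·1² = 18 cm; v ends 21 cm/s.
6–10 s: v starts 21 cm/s; Δx = 21·4 + ½·10·4² = 164 cm; v ends 61 cm/s.
10–12 s: v starts 61 cm/s; Δx = 61·2 + ½·-6·2² = 110 cm; v ends 49 cm/s.
x(12) = -2 + Σ Δx = 340 cm.

340 cm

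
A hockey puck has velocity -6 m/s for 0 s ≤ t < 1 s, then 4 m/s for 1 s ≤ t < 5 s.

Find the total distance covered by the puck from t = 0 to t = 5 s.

Total distance travelled is ∫|v| dt — sum the magnitudes of each area piece.
0–1 s: |-6| × 1 = 6 m
1–5 s: |4| × 4 = 16 m
Total distance = 22 m

22 m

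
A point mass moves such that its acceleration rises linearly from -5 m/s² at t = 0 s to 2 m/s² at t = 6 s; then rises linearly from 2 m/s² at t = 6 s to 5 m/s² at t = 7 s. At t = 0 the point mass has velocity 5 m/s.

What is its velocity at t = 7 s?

-0.5 m/s

Δv equals the area under the a-t graph; then v = v₀ + Δv.
0–6 s: ½(-5 + 2)(6) = -9 m/s
6–7 s: ½(2 + 5)(1) = 3.5 m/s
Δv = -5.5 m/s, so v(7) = 5 + (-5.5) = -0.5 m/s.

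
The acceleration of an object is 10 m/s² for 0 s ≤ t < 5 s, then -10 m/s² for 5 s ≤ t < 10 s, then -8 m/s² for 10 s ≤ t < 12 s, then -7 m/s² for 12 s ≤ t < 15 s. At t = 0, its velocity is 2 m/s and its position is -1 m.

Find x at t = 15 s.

183.5 m

On each constant-a segment, Δv = aΔt and Δx = v₀Δt + ½aΔt²; chain segment to segment.
0–5 s: v starts 2 m/s; Δx = 2·5 + ½·10·5² = 135 m; v ends 52 m/s.
5–10 s: v starts 52 m/s; Δx = 52·5 + ½·-10·5² = 135 m; v ends 2 m/s.
10–12 s: v starts 2 m/s; Δx = 2·2 + ½·-8·2² = -12 m; v ends -14 m/s.
12–15 s: v starts -14 m/s; Δx = -14·3 + ½·-7·3² = -73.5 m; v ends -35 m/s.
x(15) = -1 + Σ Δx = 183.5 m.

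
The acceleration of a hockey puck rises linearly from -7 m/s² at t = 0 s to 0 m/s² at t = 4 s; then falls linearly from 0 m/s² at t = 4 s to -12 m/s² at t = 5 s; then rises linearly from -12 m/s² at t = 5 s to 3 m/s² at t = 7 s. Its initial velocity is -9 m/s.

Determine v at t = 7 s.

-38 m/s

Δv equals the area under the a-t graph; then v = v₀ + Δv.
0–4 s: ½(-7 + 0)(4) = -14 m/s
4–5 s: ½(0 + -12)(1) = -6 m/s
5–7 s: ½(-12 + 3)(2) = -9 m/s
Δv = -29 m/s, so v(7) = -9 + (-29) = -38 m/s.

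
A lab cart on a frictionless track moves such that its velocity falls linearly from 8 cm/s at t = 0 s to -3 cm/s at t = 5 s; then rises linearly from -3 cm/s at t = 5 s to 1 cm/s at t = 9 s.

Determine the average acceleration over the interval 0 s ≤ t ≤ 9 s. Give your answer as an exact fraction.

Average acceleration = Δv/Δt = (1 − 8)/(9 − 0) = -7/9 cm/s².

-7/9 cm/s²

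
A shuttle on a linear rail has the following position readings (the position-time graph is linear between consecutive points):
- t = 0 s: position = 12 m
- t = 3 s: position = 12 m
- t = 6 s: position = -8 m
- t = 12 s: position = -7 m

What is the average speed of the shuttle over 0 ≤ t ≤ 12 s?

1.75 m/s

Average speed = (total path length)/(elapsed time); on a piecewise-linear x-t graph the path length is Σ|Δx|.
0–3 s: |Δx| = |12 − 12| = 0 m
3–6 s: |Δx| = |-8 − 12| = 20 m
6–12 s: |Δx| = |-7 − -8| = 1 m
Total path = 21 m; average speed = 21/12 = 1.75 m/s.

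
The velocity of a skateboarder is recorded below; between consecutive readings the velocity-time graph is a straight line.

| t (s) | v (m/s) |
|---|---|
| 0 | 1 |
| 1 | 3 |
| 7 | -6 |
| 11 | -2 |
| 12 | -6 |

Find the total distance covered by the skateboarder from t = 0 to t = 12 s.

37 m

Distance (not displacement) is the total path length: add the absolute areas under v-t.
0–1 s: |½(1 + 3)(1)| = 2 m
1–7 s: v = 0 at t = 3 s; triangle areas 3 + 12 = 15 m
7–11 s: |½(-6 + -2)(4)| = 16 m
11–12 s: |½(-2 + -6)(1)| = 4 m
Total distance = 37 m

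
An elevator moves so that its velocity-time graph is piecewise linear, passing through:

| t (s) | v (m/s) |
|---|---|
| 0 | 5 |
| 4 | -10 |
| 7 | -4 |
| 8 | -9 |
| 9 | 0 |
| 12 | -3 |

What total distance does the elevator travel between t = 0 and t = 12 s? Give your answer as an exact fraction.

Distance (not displacement) is the total path length: add the absolute areas under v-t.
0–4 s: v = 0 at t = 4/3 s; triangle areas 10/3 + 40/3 = 50/3 m
4–7 s: |½(-10 + -4)(3)| = 21 m
7–8 s: |½(-4 + -9)(1)| = 6.5 m
8–9 s: |½(-9 + 0)(1)| = 4.5 m
9–12 s: |½(0 + -3)(3)| = 4.5 m
Total distance = 319/6 m

319/6 m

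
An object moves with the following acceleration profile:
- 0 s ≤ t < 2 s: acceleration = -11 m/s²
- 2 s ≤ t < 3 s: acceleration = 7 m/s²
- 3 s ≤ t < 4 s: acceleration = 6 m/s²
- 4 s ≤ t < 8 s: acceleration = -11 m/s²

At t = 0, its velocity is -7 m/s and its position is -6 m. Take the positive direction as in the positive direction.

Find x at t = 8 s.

On each constant-a segment, Δv = aΔt and Δx = v₀Δt + ½aΔt²; chain segment to segment.
0–2 s: v starts -7 m/s; Δx = -7·2 + ½·-11·2² = -36 m; v ends -29 m/s.
2–3 s: v starts -29 m/s; Δx = -29·1 + ½·7·1² = -25.5 m; v ends -22 m/s.
3–4 s: v starts -22 m/s; Δx = -22·1 + ½·6·1² = -19 m; v ends -16 m/s.
4–8 s: v starts -16 m/s; Δx = -16·4 + ½·-11·4² = -152 m; v ends -60 m/s.
x(8) = -6 + Σ Δx = -238.5 m.

-238.5 m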